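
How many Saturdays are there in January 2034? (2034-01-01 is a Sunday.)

2034-01-01 is a Sunday; the first Saturday on or after it is 2034-01-07 (6 days later).
From 2034-01-07 to 2034-01-31 is 31 − 7 = 24 days.
24 ÷ 7 = 3 full weeks with remainder 3, so 3 more Saturdays after the first → 4.

4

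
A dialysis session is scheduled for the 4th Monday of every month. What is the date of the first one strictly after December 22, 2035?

December 24, 2035

December 2035 starts on a Saturday; its first Monday is the 3rd, so the 4th Monday is the 24th — December 24, 2035.
December 24, 2035 is after December 22, 2035, so that is the next one.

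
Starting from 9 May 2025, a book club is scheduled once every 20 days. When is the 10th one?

The 10th occurrence is 9 intervals after the first: 9 × 20 = 180 days after 9 May 2025.
May has 31 days — 22 days to the end of May leaves 158.
June has 30 days (128 left).
July has 31 days (97 left).
August has 31 days (66 left).
September has 30 days (36 left).
October has 31 days (5 left).
5 days into November → 5 November 2025.

5 November 2025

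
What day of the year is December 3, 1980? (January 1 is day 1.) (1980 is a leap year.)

Days in months before December: 31 + 29 + 31 + 30 + 31 + 30 + 31 + 31 + 30 + 31 + 30 = 335.
Plus 3 days into December → day 338.

338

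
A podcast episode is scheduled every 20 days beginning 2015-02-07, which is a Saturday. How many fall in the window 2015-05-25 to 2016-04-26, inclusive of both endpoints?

17

Occurrences land 20·i days after 2015-02-07 for i = 0, 1, 2, …
2015-05-25 is 107 days after the start; 107 ÷ 20 = 5 remainder 7; since the remainder is 7, round up to i = 6. First occurrence in the window: #7 on 2015-06-07 (6×20 = 120 days in).
2016-04-26 is 444 days after the start; 444 ÷ 20 = 22 remainder 4. Last occurrence in the window: #23 on 2016-04-22.
Occurrences #7 through #23: 17 in total.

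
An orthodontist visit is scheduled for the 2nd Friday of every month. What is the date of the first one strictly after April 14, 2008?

May 9, 2008

April 2008 starts on a Tuesday; its first Friday is the 4th, so the 2nd Friday is the 11th — April 11, 2008.
That is not after April 14, 2008, so look at May 2008.
May 2008 starts on a Thursday; its first Friday is the 2nd, so the 2nd Friday is the 9th — May 9, 2008.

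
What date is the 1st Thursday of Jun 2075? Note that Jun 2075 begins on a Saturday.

Jun 2075 begins on a Saturday, so the first Thursday is Jun 6 (5 days later).

Jun 6, 2075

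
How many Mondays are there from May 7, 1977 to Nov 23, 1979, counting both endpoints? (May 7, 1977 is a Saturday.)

133

May 7, 1977 is a Saturday; the first Monday on or after it is May 9, 1977 (2 days later).
From May 9, 1977 to Nov 23, 1979: 236 + 365 + 327 = 928 days (rest of 1977, 1978, to Nov 23, 1979 in 1979).
928 ÷ 7 = 132 full weeks with remainder 4, so 132 more Mondays after the first → 133.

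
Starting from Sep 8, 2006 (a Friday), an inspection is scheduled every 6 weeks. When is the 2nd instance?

The 2nd occurrence is 1 interval after the first: 1 × 42 = 42 days after Sep 8, 2006.
Sep has 30 days — 22 days to the end of Sep leaves 20.
20 days into Oct → Oct 20, 2006.

Oct 20, 2006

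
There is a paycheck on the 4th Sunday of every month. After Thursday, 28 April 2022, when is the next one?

April 2022 starts on a Friday; its first Sunday is the 3rd, so the 4th Sunday is the 24th — 24 April 2022.
That is not after 28 April 2022, so look at May 2022.
May 2022 starts on a Sunday; its first Sunday is the 1st, so the 4th Sunday is the 22nd — 22 May 2022.

22 May 2022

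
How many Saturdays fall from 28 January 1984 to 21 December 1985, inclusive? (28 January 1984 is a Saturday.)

100

28 January 1984 is a Saturday; the first Saturday on or after it is 28 January 1984.
From 28 January 1984 to 21 December 1985: 338 + 355 = 693 days (rest of 1984, to 21 December 1985 in 1985).
693 ÷ 7 = 99 full weeks with remainder 0, so 99 more Saturdays after the first → 100.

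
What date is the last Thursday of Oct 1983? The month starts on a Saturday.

Oct 1983 begins on a Saturday, so the first Thursday is Oct 6 (5 days later).
Oct 1983 has 31 days. Adding weeks: 6, 13, 20, 27 — the last one ≤ 31 is the 27th.

Oct 27, 1983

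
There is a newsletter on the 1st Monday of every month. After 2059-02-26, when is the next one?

2059-03-03

February 2059 starts on a Saturday, so its 1st Monday is 2059-02-03 (2 days in).
That is not after 2059-02-26, so look at March 2059.
March 2059 starts on a Saturday, so its 1st Monday is 2059-03-03 (2 days in).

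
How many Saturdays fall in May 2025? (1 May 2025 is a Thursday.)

5

1 May 2025 is a Thursday; the first Saturday on or after it is 3 May 2025 (2 days later).
From 3 May 2025 to 31 May 2025 is 31 − 3 = 28 days.
28 ÷ 7 = 4 full weeks with remainder 0, so 4 more Saturdays after the first → 5.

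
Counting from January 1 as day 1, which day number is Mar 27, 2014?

Days in months before Mar: 31 + 28 = 59.
Plus 27 days into Mar → day 86.

86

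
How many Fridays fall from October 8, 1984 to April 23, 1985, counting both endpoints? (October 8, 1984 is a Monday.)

October 8, 1984 is a Monday; the first Friday on or after it is October 12, 1984 (4 days later).
From October 12, 1984 to April 23, 1985: 19 + 30 + 31 + 31 + 28 + 31 + 23 = 193 days (rest of October, November, December, January, February, March, April).
193 ÷ 7 = 27 full weeks with remainder 4, so 27 more Fridays after the first → 28.

28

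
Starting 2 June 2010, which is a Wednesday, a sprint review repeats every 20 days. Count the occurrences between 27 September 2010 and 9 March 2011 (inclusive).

9

Occurrences land 20·i days after 2 June 2010 for i = 0, 1, 2, …
27 September 2010 is 117 days after the start; 117 ÷ 20 = 5 remainder 17; since the remainder is 17, round up to i = 6. First occurrence in the window: #7 on 30 September 2010 (6×20 = 120 days in).
9 March 2011 is 280 days after the start; 280 ÷ 20 = 14 remainder 0. Last occurrence in the window: #15 on 9 March 2011.
Occurrences #7 through #15: 9 in total.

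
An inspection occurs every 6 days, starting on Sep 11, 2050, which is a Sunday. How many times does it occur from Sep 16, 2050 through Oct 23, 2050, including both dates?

Occurrences land 6·i days after Sep 11, 2050 for i = 0, 1, 2, …
Sep 16, 2050 is 5 days after the start; 5 ÷ 6 = 0 remainder 5; since the remainder is 5, round up to i = 1. First occurrence in the window: #2 on Sep 17, 2050 (1×6 = 6 days in).
Oct 23, 2050 is 42 days after the start; 42 ÷ 6 = 7 remainder 0. Last occurrence in the window: #8 on Oct 23, 2050.
Occurrences #2 through #8: 7 in total.

7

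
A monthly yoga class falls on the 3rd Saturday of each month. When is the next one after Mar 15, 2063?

Mar 17, 2063

Mar 2063 starts on a Thursday; its first Saturday is the 3rd, so the 3rd Saturday is the 17th — Mar 17, 2063.
Mar 17, 2063 is after Mar 15, 2063, so that is the next one.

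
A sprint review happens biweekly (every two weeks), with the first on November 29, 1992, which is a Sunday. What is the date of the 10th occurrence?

The 10th occurrence is 9 intervals after the first: 9 × 14 = 126 days after November 29, 1992.
November has 30 days — 1 day to the end of November leaves 125.
December has 31 days (94 left).
January has 31 days (63 left).
February has 28 days (35 left).
March has 31 days (4 left).
4 days into April → April 4, 1993.

April 4, 1993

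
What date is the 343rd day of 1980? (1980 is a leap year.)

Jan has 31 days (343 − 31 = 312 remain).
Feb has 29 days (312 − 29 = 283 remain).
Mar has 31 days (283 − 31 = 252 remain).
Apr has 30 days (252 − 30 = 222 remain).
May has 31 days (222 − 31 = 191 remain).
Jun has 30 days (191 − 30 = 161 remain).
Jul has 31 days (161 − 31 = 130 remain).
Aug has 31 days (130 − 31 = 99 remain).
Sep has 30 days (99 − 30 = 69 remain).
Oct has 31 days (69 − 31 = 38 remain).
Nov has 30 days (38 − 30 = 8 remain).
8 into Dec → Dec 8.

Dec 8, 1980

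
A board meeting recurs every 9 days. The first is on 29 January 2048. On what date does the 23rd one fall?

14 August 2048

The 23rd occurrence is 22 intervals after the first: 22 × 9 = 198 days after 29 January 2048.
January has 31 days — 2 days to the end of January leaves 196.
February has 29 days (167 left).
March has 31 days (136 left).
April has 30 days (106 left).
May has 31 days (75 left).
June has 30 days (45 left).
July has 31 days (14 left).
14 days into August → 14 August 2048.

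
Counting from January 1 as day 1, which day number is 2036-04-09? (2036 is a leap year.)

Days in months before April: 31 + 29 + 31 = 91.
Plus 9 days into April → day 100.

100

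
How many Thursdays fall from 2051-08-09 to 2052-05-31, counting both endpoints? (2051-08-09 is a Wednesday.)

2051-08-09 is a Wednesday; the first Thursday on or after it is 2051-08-10 (1 day later).
From 2051-08-10 to 2052-05-31: 21 + 30 + 31 + 30 + 31 + 31 + 29 + 31 + 30 + 31 = 295 days (rest of August, September, October, November, December, January, February, March, April, May).
295 ÷ 7 = 42 full weeks with remainder 1, so 42 more Thursdays after the first → 43.

43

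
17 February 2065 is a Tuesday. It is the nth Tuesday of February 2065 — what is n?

Day 17 falls in week ⌈17/7⌉ of the month.
Days 1–7 hold the 1st Tuesday, 8–14 the 2nd, 15–21 the 3rd, 22–28 the 4th, 29–31 the 5th.
17 is in the range for the 3rd.

3rd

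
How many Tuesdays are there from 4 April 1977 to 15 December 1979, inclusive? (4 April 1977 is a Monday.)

4 April 1977 is a Monday; the first Tuesday on or after it is 5 April 1977 (1 day later).
From 5 April 1977 to 15 December 1979: 270 + 365 + 349 = 984 days (rest of 1977, 1978, to 15 December 1979 in 1979).
984 ÷ 7 = 140 full weeks with remainder 4, so 140 more Tuesdays after the first → 141.

141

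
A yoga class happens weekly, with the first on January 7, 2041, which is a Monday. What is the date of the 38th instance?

September 23, 2041

The 38th occurrence is 37 intervals after the first: 37 × 7 = 259 days after January 7, 2041.
January has 31 days — 24 days to the end of January leaves 235.
February has 28 days (207 left).
March has 31 days (176 left).
April has 30 days (146 left).
May has 31 days (115 left).
June has 30 days (85 left).
July has 31 days (54 left).
August has 31 days (23 left).
23 days into September → September 23, 2041.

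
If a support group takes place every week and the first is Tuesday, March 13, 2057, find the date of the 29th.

September 25, 2057

The 29th occurrence is 28 intervals after the first: 28 × 7 = 196 days after March 13, 2057.
March has 31 days — 18 days to the end of March leaves 178.
April has 30 days (148 left).
May has 31 days (117 left).
June has 30 days (87 left).
July has 31 days (56 left).
August has 31 days (25 left).
25 days into September → September 25, 2057.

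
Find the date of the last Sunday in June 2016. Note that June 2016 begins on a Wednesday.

June 26, 2016

June 2016 begins on a Wednesday, so the first Sunday is June 5 (4 days later).
June 2016 has 30 days. Adding weeks: 5, 12, 19, 26 — the last one ≤ 30 is the 26th.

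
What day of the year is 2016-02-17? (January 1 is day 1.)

Days in months before February: 31 = 31.
Plus 17 days into February → day 48.

48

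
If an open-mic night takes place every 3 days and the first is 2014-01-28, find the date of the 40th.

The 40th occurrence is 39 intervals after the first: 39 × 3 = 117 days after 2014-01-28.
January has 31 days — 3 days to the end of January leaves 114.
February has 28 days (86 left).
March has 31 days (55 left).
April has 30 days (25 left).
25 days into May → 2014-05-25.

2014-05-25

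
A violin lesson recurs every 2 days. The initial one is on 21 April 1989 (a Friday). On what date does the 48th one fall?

The 48th occurrence is 47 intervals after the first: 47 × 2 = 94 days after 21 April 1989.
April has 30 days — 9 days to the end of April leaves 85.
May has 31 days (54 left).
June has 30 days (24 left).
24 days into July → 24 July 1989.

24 July 1989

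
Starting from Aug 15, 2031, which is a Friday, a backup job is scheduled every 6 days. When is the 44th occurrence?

The 44th occurrence is 43 intervals after the first: 43 × 6 = 258 days after Aug 15, 2031.
Aug has 31 days — 16 days to the end of Aug leaves 242.
Sep has 30 days (212 left).
Oct has 31 days (181 left).
Nov has 30 days (151 left).
Dec has 31 days (120 left).
Jan has 31 days (89 left).
Feb has 29 days (60 left).
Mar has 31 days (29 left).
29 days into Apr → Apr 29, 2032.

Apr 29, 2032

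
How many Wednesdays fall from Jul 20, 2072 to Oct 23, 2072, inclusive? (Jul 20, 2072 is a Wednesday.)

Jul 20, 2072 is a Wednesday; the first Wednesday on or after it is Jul 20, 2072.
From Jul 20, 2072 to Oct 23, 2072: 11 + 31 + 30 + 23 = 95 days (rest of Jul, Aug, Sep, Oct).
95 ÷ 7 = 13 full weeks with remainder 4, so 13 more Wednesdays after the first → 14.

14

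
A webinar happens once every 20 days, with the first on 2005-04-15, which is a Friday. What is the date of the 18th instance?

2006-03-21

The 18th occurrence is 17 intervals after the first: 17 × 20 = 340 days after 2005-04-15.
April has 30 days — 15 days to the end of April leaves 325.
May has 31 days (294 left).
June has 30 days (264 left).
July has 31 days (233 left).
August has 31 days (202 left).
September has 30 days (172 left).
October has 31 days (141 left).
November has 30 days (111 left).
December has 31 days (80 left).
January has 31 days (49 left).
February has 28 days (21 left).
21 days into March → 2006-03-21.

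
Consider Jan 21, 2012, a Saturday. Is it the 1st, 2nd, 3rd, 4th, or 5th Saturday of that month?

Day 21 falls in week ⌈21/7⌉ of the month.
Days 1–7 hold the 1st Saturday, 8–14 the 2nd, 15–21 the 3rd, 22–28 the 4th, 29–31 the 5th.
21 is in the range for the 3rd.

3rd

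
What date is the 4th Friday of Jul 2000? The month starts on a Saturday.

Jul 2000 begins on a Saturday, so the first Friday is Jul 7 (6 days later).
The 4th Friday is 3 weeks later: 7 + 21 = 28.

Jul 28, 2000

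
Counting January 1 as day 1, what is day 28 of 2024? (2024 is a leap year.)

28 into January → January 28.

January 28, 2024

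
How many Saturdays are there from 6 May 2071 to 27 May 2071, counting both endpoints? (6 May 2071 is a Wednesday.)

6 May 2071 is a Wednesday; the first Saturday on or after it is 9 May 2071 (3 days later).
From 9 May 2071 to 27 May 2071 is 27 − 9 = 18 days.
18 ÷ 7 = 2 full weeks with remainder 4, so 2 more Saturdays after the first → 3.

3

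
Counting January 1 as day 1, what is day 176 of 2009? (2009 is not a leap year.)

2009-06-25

January has 31 days (176 − 31 = 145 remain).
February has 28 days (145 − 28 = 117 remain).
March has 31 days (117 − 31 = 86 remain).
April has 30 days (86 − 30 = 56 remain).
May has 31 days (56 − 31 = 25 remain).
25 into June → June 25.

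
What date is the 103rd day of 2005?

April 13, 2005

January has 31 days (103 − 31 = 72 remain).
February has 28 days (72 − 28 = 44 remain).
March has 31 days (44 − 31 = 13 remain).
13 into April → April 13.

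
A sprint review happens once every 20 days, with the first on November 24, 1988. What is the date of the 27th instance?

April 28, 1990

The 27th occurrence is 26 intervals after the first: 26 × 20 = 520 days after November 24, 1988.
November has 30 days — 6 days to the end of November leaves 514.
From end of November to end of 1988 is 31 days (483 left).
1989 has 365 days (118 left).
January has 31 days (87 left).
February has 28 days (59 left).
March has 31 days (28 left).
28 days into April → April 28, 1990.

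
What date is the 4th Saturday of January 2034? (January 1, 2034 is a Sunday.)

January 28, 2034

January 2034 begins on a Sunday, so the first Saturday is January 7 (6 days later).
The 4th Saturday is 3 weeks later: 7 + 21 = 28.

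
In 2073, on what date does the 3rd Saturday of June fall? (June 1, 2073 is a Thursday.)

2073-06-17

June 2073 begins on a Thursday, so the first Saturday is June 3 (2 days later).
The 3rd Saturday is 2 weeks later: 3 + 14 = 17.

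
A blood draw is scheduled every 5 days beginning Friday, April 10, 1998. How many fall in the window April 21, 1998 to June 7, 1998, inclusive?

Occurrences land 5·i days after April 10, 1998 for i = 0, 1, 2, …
April 21, 1998 is 11 days after the start; 11 ÷ 5 = 2 remainder 1; since the remainder is 1, round up to i = 3. First occurrence in the window: #4 on April 25, 1998 (3×5 = 15 days in).
June 7, 1998 is 58 days after the start; 58 ÷ 5 = 11 remainder 3. Last occurrence in the window: #12 on June 4, 1998.
Occurrences #4 through #12: 9 in total.

9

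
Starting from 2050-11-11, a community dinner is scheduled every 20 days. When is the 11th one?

The 11th occurrence is 10 intervals after the first: 10 × 20 = 200 days after 2050-11-11.
November has 30 days — 19 days to the end of November leaves 181.
December has 31 days (150 left).
January has 31 days (119 left).
February has 28 days (91 left).
March has 31 days (60 left).
April has 30 days (30 left).
30 days into May → 2051-05-30.

2051-05-30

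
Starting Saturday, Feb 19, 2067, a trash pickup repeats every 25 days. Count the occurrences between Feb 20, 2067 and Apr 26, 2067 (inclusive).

Occurrences land 25·i days after Feb 19, 2067 for i = 0, 1, 2, …
Feb 20, 2067 is 1 day after the start; 1 ÷ 25 = 0 remainder 1; since the remainder is 1, round up to i = 1. First occurrence in the window: #2 on Mar 16, 2067 (1×25 = 25 days in).
Apr 26, 2067 is 66 days after the start; 66 ÷ 25 = 2 remainder 16. Last occurrence in the window: #3 on Apr 10, 2067.
Occurrences #2 through #3: 2 in total.

2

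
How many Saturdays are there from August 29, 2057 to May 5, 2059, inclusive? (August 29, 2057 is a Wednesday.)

August 29, 2057 is a Wednesday; the first Saturday on or after it is September 1, 2057 (3 days later).
From September 1, 2057 to May 5, 2059: 121 + 365 + 125 = 611 days (rest of 2057, 2058, to May 5, 2059 in 2059).
611 ÷ 7 = 87 full weeks with remainder 2, so 87 more Saturdays after the first → 88.

88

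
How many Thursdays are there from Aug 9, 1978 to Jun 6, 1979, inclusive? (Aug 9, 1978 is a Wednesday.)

43

Aug 9, 1978 is a Wednesday; the first Thursday on or after it is Aug 10, 1978 (1 day later).
From Aug 10, 1978 to Jun 6, 1979: 21 + 30 + 31 + 30 + 31 + 31 + 28 + 31 + 30 + 31 + 6 = 300 days (rest of Aug, Sep, Oct, Nov, Dec, Jan, Feb, Mar, Apr, May, Jun).
300 ÷ 7 = 42 full weeks with remainder 6, so 42 more Thursdays after the first → 43.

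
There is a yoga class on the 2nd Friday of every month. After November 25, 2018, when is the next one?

December 14, 2018

November 2018 starts on a Thursday; its first Friday is the 2nd, so the 2nd Friday is the 9th — November 9, 2018.
That is not after November 25, 2018, so look at December 2018.
December 2018 starts on a Saturday; its first Friday is the 7th, so the 2nd Friday is the 14th — December 14, 2018.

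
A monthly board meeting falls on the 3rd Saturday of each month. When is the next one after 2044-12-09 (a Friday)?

December 2044 starts on a Thursday; its first Saturday is the 3rd, so the 3rd Saturday is the 17th — 2044-12-17.
2044-12-17 is after 2044-12-09, so that is the next one.

2044-12-17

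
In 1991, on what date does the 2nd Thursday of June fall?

The first Thursday of June 1991 is June 6.
The 2nd Thursday is 1 weeks later: 6 + 7 = 13.

1991-06-13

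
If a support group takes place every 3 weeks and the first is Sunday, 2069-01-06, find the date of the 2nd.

The 2nd occurrence is 1 interval after the first: 1 × 21 = 21 days after 2069-01-06.
21 days later is 2069-01-27.

2069-01-27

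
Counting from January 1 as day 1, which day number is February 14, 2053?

Days in months before February: 31 = 31.
Plus 14 days into February → day 45.

45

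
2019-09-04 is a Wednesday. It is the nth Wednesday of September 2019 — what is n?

1st

Day 4 falls in week ⌈4/7⌉ of the month.
Days 1–7 hold the 1st Wednesday, 8–14 the 2nd, 15–21 the 3rd, 22–28 the 4th, 29–31 the 5th.
4 is in the range for the 1st.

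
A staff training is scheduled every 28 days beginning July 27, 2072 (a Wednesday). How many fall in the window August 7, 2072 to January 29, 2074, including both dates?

Occurrences land 28·i days after July 27, 2072 for i = 0, 1, 2, …
August 7, 2072 is 11 days after the start; 11 ÷ 28 = 0 remainder 11; since the remainder is 11, round up to i = 1. First occurrence in the window: #2 on August 24, 2072 (1×28 = 28 days in).
January 29, 2074 is 551 days after the start; 551 ÷ 28 = 19 remainder 19. Last occurrence in the window: #20 on January 10, 2074.
Occurrences #2 through #20: 19 in total.

19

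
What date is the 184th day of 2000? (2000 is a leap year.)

January has 31 days (184 − 31 = 153 remain).
February has 29 days (153 − 29 = 124 remain).
March has 31 days (124 − 31 = 93 remain).
April has 30 days (93 − 30 = 63 remain).
May has 31 days (63 − 31 = 32 remain).
June has 30 days (32 − 30 = 2 remain).
2 into July → July 2.

2000-07-02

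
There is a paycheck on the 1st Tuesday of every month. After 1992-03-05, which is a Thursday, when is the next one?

1992-04-07

March 1992 starts on a Sunday, so its 1st Tuesday is 1992-03-03 (2 days in).
That is not after 1992-03-05, so look at April 1992.
April 1992 starts on a Wednesday, so its 1st Tuesday is 1992-04-07 (6 days in).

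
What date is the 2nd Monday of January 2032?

January 2032 begins on a Thursday, so the first Monday is January 5 (4 days later).
The 2nd Monday is 1 weeks later: 5 + 7 = 12.

12 January 2032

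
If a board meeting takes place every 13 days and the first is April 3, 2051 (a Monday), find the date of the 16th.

The 16th occurrence is 15 intervals after the first: 15 × 13 = 195 days after April 3, 2051.
April has 30 days — 27 days to the end of April leaves 168.
May has 31 days (137 left).
June has 30 days (107 left).
July has 31 days (76 left).
August has 31 days (45 left).
September has 30 days (15 left).
15 days into October → October 15, 2051.

October 15, 2051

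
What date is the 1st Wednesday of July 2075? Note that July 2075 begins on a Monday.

3 July 2075

July 2075 begins on a Monday, so the first Wednesday is July 3 (2 days later).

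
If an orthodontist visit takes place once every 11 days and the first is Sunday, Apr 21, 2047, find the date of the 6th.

The 6th occurrence is 5 intervals after the first: 5 × 11 = 55 days after Apr 21, 2047.
Apr has 30 days — 9 days to the end of Apr leaves 46.
May has 31 days (15 left).
15 days into Jun → Jun 15, 2047.

Jun 15, 2047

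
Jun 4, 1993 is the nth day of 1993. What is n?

155

Days in months before Jun: 31 + 28 + 31 + 30 + 31 = 151.
Plus 4 days into Jun → day 155.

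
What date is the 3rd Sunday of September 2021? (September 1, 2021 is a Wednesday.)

September 2021 begins on a Wednesday, so the first Sunday is September 5 (4 days later).
The 3rd Sunday is 2 weeks later: 5 + 14 = 19.

2021-09-19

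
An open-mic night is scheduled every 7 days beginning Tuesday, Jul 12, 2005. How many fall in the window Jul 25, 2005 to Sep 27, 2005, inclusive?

Occurrences land 7·i days after Jul 12, 2005 for i = 0, 1, 2, …
Jul 25, 2005 is 13 days after the start; 13 ÷ 7 = 1 remainder 6; since the remainder is 6, round up to i = 2. First occurrence in the window: #3 on Jul 26, 2005 (2×7 = 14 days in).
Sep 27, 2005 is 77 days after the start; 77 ÷ 7 = 11 remainder 0. Last occurrence in the window: #12 on Sep 27, 2005.
Occurrences #3 through #12: 10 in total.

10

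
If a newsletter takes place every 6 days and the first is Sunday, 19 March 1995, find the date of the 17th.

The 17th occurrence is 16 intervals after the first: 16 × 6 = 96 days after 19 March 1995.
March has 31 days — 12 days to the end of March leaves 84.
April has 30 days (54 left).
May has 31 days (23 left).
23 days into June → 23 June 1995.

23 June 1995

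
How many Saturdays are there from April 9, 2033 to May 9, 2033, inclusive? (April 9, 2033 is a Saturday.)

April 9, 2033 is a Saturday; the first Saturday on or after it is April 9, 2033.
From April 9, 2033 to May 9, 2033: 21 + 9 = 30 days (rest of April, May).
30 ÷ 7 = 4 full weeks with remainder 2, so 4 more Saturdays after the first → 5.

5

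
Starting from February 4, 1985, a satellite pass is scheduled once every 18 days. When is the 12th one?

The 12th occurrence is 11 intervals after the first: 11 × 18 = 198 days after February 4, 1985.
February has 28 days — 24 days to the end of February leaves 174.
March has 31 days (143 left).
April has 30 days (113 left).
May has 31 days (82 left).
June has 30 days (52 left).
July has 31 days (21 left).
21 days into August → August 21, 1985.

August 21, 1985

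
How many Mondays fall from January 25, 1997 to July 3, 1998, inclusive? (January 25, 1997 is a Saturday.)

75

January 25, 1997 is a Saturday; the first Monday on or after it is January 27, 1997 (2 days later).
From January 27, 1997 to July 3, 1998: 338 + 184 = 522 days (rest of 1997, to July 3, 1998 in 1998).
522 ÷ 7 = 74 full weeks with remainder 4, so 74 more Mondays after the first → 75.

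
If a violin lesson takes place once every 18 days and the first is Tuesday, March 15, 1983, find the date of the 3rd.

The 3rd occurrence is 2 intervals after the first: 2 × 18 = 36 days after March 15, 1983.
March has 31 days — 16 days to the end of March leaves 20.
20 days into April → April 20, 1983.

April 20, 1983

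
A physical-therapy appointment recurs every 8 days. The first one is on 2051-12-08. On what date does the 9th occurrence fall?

The 9th occurrence is 8 intervals after the first: 8 × 8 = 64 days after 2051-12-08.
December has 31 days — 23 days to the end of December leaves 41.
January has 31 days (10 left).
10 days into February → 2052-02-10.

2052-02-10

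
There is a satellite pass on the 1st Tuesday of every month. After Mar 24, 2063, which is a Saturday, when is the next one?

Apr 3, 2063

Mar 2063 starts on a Thursday, so its 1st Tuesday is Mar 6, 2063 (5 days in).
That is not after Mar 24, 2063, so look at Apr 2063.
Apr 2063 starts on a Sunday, so its 1st Tuesday is Apr 3, 2063 (2 days in).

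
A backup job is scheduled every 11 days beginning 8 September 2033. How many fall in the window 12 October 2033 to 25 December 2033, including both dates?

6

Occurrences land 11·i days after 8 September 2033 for i = 0, 1, 2, …
12 October 2033 is 34 days after the start; 34 ÷ 11 = 3 remainder 1; since the remainder is 1, round up to i = 4. First occurrence in the window: #5 on 22 October 2033 (4×11 = 44 days in).
25 December 2033 is 108 days after the start; 108 ÷ 11 = 9 remainder 9. Last occurrence in the window: #10 on 16 December 2033.
Occurrences #5 through #10: 6 in total.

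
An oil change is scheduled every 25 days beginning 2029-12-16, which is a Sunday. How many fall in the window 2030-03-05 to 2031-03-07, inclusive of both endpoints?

14

Occurrences land 25·i days after 2029-12-16 for i = 0, 1, 2, …
2030-03-05 is 79 days after the start; 79 ÷ 25 = 3 remainder 4; since the remainder is 4, round up to i = 4. First occurrence in the window: #5 on 2030-03-26 (4×25 = 100 days in).
2031-03-07 is 446 days after the start; 446 ÷ 25 = 17 remainder 21. Last occurrence in the window: #18 on 2031-02-14.
Occurrences #5 through #18: 14 in total.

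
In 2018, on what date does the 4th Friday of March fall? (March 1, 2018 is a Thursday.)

March 23, 2018

March 2018 begins on a Thursday, so the first Friday is March 2 (1 day later).
The 4th Friday is 3 weeks later: 2 + 21 = 23.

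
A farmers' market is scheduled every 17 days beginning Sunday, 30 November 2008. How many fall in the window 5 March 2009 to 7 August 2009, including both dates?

Occurrences land 17·i days after 30 November 2008 for i = 0, 1, 2, …
5 March 2009 is 95 days after the start; 95 ÷ 17 = 5 remainder 10; since the remainder is 10, round up to i = 6. First occurrence in the window: #7 on 12 March 2009 (6×17 = 102 days in).
7 August 2009 is 250 days after the start; 250 ÷ 17 = 14 remainder 12. Last occurrence in the window: #15 on 26 July 2009.
Occurrences #7 through #15: 9 in total.

9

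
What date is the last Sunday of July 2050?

31 July 2050

The first Sunday of July 2050 is July 3.
July 2050 has 31 days. Adding weeks: 3, 10, 17, 24, 31 — the last one ≤ 31 is the 31st.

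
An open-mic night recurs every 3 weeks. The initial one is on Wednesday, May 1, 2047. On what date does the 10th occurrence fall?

Nov 6, 2047

The 10th occurrence is 9 intervals after the first: 9 × 21 = 189 days after May 1, 2047.
May has 31 days — 30 days to the end of May leaves 159.
Jun has 30 days (129 left).
Jul has 31 days (98 left).
Aug has 31 days (67 left).
Sep has 30 days (37 left).
Oct has 31 days (6 left).
6 days into Nov → Nov 6, 2047.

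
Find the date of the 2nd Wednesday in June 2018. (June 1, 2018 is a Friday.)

June 2018 begins on a Friday, so the first Wednesday is June 6 (5 days later).
The 2nd Wednesday is 1 weeks later: 6 + 7 = 13.

2018-06-13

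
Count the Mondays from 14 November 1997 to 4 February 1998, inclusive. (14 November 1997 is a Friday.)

14 November 1997 is a Friday; the first Monday on or after it is 17 November 1997 (3 days later).
From 17 November 1997 to 4 February 1998: 13 + 31 + 31 + 4 = 79 days (rest of November, December, January, February).
79 ÷ 7 = 11 full weeks with remainder 2, so 11 more Mondays after the first → 12.

12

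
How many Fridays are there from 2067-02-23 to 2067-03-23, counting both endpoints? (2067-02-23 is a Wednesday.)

4

2067-02-23 is a Wednesday; the first Friday on or after it is 2067-02-25 (2 days later).
From 2067-02-25 to 2067-03-23: 3 + 23 = 26 days (rest of February, March).
26 ÷ 7 = 3 full weeks with remainder 5, so 3 more Fridays after the first → 4.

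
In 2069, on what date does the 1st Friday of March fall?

March 1, 2069

March 2069 begins on a Friday, so the first Friday is March 1.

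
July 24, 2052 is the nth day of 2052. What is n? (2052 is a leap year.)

Days in months before July: 31 + 29 + 31 + 30 + 31 + 30 = 182.
Plus 24 days into July → day 206.

206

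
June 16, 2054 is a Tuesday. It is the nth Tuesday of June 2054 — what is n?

Day 16 falls in week ⌈16/7⌉ of the month.
Days 1–7 hold the 1st Tuesday, 8–14 the 2nd, 15–21 the 3rd, 22–28 the 4th, 29–31 the 5th.
16 is in the range for the 3rd.

3rd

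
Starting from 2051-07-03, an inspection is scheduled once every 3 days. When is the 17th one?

2051-08-20

The 17th occurrence is 16 intervals after the first: 16 × 3 = 48 days after 2051-07-03.
July has 31 days — 28 days to the end of July leaves 20.
20 days into August → 2051-08-20.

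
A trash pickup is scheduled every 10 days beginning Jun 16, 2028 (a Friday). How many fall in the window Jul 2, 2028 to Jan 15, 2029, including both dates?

20

Occurrences land 10·i days after Jun 16, 2028 for i = 0, 1, 2, …
Jul 2, 2028 is 16 days after the start; 16 ÷ 10 = 1 remainder 6; since the remainder is 6, round up to i = 2. First occurrence in the window: #3 on Jul 6, 2028 (2×10 = 20 days in).
Jan 15, 2029 is 213 days after the start; 213 ÷ 10 = 21 remainder 3. Last occurrence in the window: #22 on Jan 12, 2029.
Occurrences #3 through #22: 20 in total.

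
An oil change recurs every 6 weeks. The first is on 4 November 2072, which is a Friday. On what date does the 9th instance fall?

The 9th occurrence is 8 intervals after the first: 8 × 42 = 336 days after 4 November 2072.
November has 30 days — 26 days to the end of November leaves 310.
December has 31 days (279 left).
January has 31 days (248 left).
February has 28 days (220 left).
March has 31 days (189 left).
April has 30 days (159 left).
May has 31 days (128 left).
June has 30 days (98 left).
July has 31 days (67 left).
August has 31 days (36 left).
September has 30 days (6 left).
6 days into October → 6 October 2073.

6 October 2073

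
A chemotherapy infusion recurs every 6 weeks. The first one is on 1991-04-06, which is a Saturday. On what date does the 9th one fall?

The 9th occurrence is 8 intervals after the first: 8 × 42 = 336 days after 1991-04-06.
April has 30 days — 24 days to the end of April leaves 312.
May has 31 days (281 left).
June has 30 days (251 left).
July has 31 days (220 left).
August has 31 days (189 left).
September has 30 days (159 left).
October has 31 days (128 left).
November has 30 days (98 left).
December has 31 days (67 left).
January has 31 days (36 left).
February has 29 days (7 left).
7 days into March → 1992-03-07.

1992-03-07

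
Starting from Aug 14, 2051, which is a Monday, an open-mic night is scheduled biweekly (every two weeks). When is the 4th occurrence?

The 4th occurrence is 3 intervals after the first: 3 × 14 = 42 days after Aug 14, 2051.
Aug has 31 days — 17 days to the end of Aug leaves 25.
25 days into Sep → Sep 25, 2051.

Sep 25, 2051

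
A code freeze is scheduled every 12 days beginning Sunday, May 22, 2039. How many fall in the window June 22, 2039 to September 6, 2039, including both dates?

Occurrences land 12·i days after May 22, 2039 for i = 0, 1, 2, …
June 22, 2039 is 31 days after the start; 31 ÷ 12 = 2 remainder 7; since the remainder is 7, round up to i = 3. First occurrence in the window: #4 on June 27, 2039 (3×12 = 36 days in).
September 6, 2039 is 107 days after the start; 107 ÷ 12 = 8 remainder 11. Last occurrence in the window: #9 on August 26, 2039.
Occurrences #4 through #9: 6 in total.

6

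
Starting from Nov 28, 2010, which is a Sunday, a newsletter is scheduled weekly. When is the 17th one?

Mar 20, 2011

The 17th occurrence is 16 intervals after the first: 16 × 7 = 112 days after Nov 28, 2010.
Nov has 30 days — 2 days to the end of Nov leaves 110.
Dec has 31 days (79 left).
Jan has 31 days (48 left).
Feb has 28 days (20 left).
20 days into Mar → Mar 20, 2011.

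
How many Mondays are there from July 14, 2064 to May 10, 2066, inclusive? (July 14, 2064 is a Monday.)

96

July 14, 2064 is a Monday; the first Monday on or after it is July 14, 2064.
From July 14, 2064 to May 10, 2066: 170 + 365 + 130 = 665 days (rest of 2064, 2065, to May 10, 2066 in 2066).
665 ÷ 7 = 95 full weeks with remainder 0, so 95 more Mondays after the first → 96.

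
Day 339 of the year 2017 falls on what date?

Dec 5, 2017

Jan has 31 days (339 − 31 = 308 remain).
Feb has 28 days (308 − 28 = 280 remain).
Mar has 31 days (280 − 31 = 249 remain).
Apr has 30 days (249 − 30 = 219 remain).
May has 31 days (219 − 31 = 188 remain).
Jun has 30 days (188 − 30 = 158 remain).
Jul has 31 days (158 − 31 = 127 remain).
Aug has 31 days (127 − 31 = 96 remain).
Sep has 30 days (96 − 30 = 66 remain).
Oct has 31 days (66 − 31 = 35 remain).
Nov has 30 days (35 − 30 = 5 remain).
5 into Dec → Dec 5.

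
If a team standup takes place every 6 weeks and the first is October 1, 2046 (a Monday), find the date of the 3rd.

December 24, 2046

The 3rd occurrence is 2 intervals after the first: 2 × 42 = 84 days after October 1, 2046.
October has 31 days — 30 days to the end of October leaves 54.
November has 30 days (24 left).
24 days into December → December 24, 2046.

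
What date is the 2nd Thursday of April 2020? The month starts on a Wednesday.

April 2020 begins on a Wednesday, so the first Thursday is April 2 (1 day later).
The 2nd Thursday is 1 weeks later: 2 + 7 = 9.

2020-04-09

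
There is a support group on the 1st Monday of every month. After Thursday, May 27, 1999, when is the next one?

Jun 7, 1999

May 1999 starts on a Saturday, so its 1st Monday is May 3, 1999 (2 days in).
That is not after May 27, 1999, so look at Jun 1999.
Jun 1999 starts on a Tuesday, so its 1st Monday is Jun 7, 1999 (6 days in).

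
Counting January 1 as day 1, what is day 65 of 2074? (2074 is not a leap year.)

January has 31 days (65 − 31 = 34 remain).
February has 28 days (34 − 28 = 6 remain).
6 into March → March 6.

2074-03-06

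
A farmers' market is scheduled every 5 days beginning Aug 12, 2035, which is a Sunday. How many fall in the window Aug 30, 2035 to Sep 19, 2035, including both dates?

4

Occurrences land 5·i days after Aug 12, 2035 for i = 0, 1, 2, …
Aug 30, 2035 is 18 days after the start; 18 ÷ 5 = 3 remainder 3; since the remainder is 3, round up to i = 4. First occurrence in the window: #5 on Sep 1, 2035 (4×5 = 20 days in).
Sep 19, 2035 is 38 days after the start; 38 ÷ 5 = 7 remainder 3. Last occurrence in the window: #8 on Sep 16, 2035.
Occurrences #5 through #8: 4 in total.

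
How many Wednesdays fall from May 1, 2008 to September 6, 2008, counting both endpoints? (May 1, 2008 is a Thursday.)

18

May 1, 2008 is a Thursday; the first Wednesday on or after it is May 7, 2008 (6 days later).
From May 7, 2008 to September 6, 2008: 24 + 30 + 31 + 31 + 6 = 122 days (rest of May, June, July, August, September).
122 ÷ 7 = 17 full weeks with remainder 3, so 17 more Wednesdays after the first → 18.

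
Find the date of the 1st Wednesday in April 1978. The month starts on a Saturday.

April 1978 begins on a Saturday, so the first Wednesday is April 5 (4 days later).

5 April 1978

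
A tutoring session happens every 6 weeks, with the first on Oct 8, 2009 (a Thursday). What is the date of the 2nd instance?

The 2nd occurrence is 1 interval after the first: 1 × 42 = 42 days after Oct 8, 2009.
Oct has 31 days — 23 days to the end of Oct leaves 19.
19 days into Nov → Nov 19, 2009.

Nov 19, 2009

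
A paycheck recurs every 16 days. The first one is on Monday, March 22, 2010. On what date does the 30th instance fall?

June 29, 2011

The 30th occurrence is 29 intervals after the first: 29 × 16 = 464 days after March 22, 2010.
March has 31 days — 9 days to the end of March leaves 455.
From end of March to end of 2010 is 275 days (180 left).
January has 31 days (149 left).
February has 28 days (121 left).
March has 31 days (90 left).
April has 30 days (60 left).
May has 31 days (29 left).
29 days into June → June 29, 2011.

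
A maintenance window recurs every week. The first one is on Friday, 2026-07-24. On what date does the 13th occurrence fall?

2026-10-16

The 13th occurrence is 12 intervals after the first: 12 × 7 = 84 days after 2026-07-24.
July has 31 days — 7 days to the end of July leaves 77.
August has 31 days (46 left).
September has 30 days (16 left).
16 days into October → 2026-10-16.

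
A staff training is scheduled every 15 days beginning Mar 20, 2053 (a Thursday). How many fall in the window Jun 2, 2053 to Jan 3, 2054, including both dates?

Occurrences land 15·i days after Mar 20, 2053 for i = 0, 1, 2, …
Jun 2, 2053 is 74 days after the start; 74 ÷ 15 = 4 remainder 14; since the remainder is 14, round up to i = 5. First occurrence in the window: #6 on Jun 3, 2053 (5×15 = 75 days in).
Jan 3, 2054 is 289 days after the start; 289 ÷ 15 = 19 remainder 4. Last occurrence in the window: #20 on Dec 30, 2053.
Occurrences #6 through #20: 15 in total.

15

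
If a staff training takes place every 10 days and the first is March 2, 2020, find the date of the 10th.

May 31, 2020

The 10th occurrence is 9 intervals after the first: 9 × 10 = 90 days after March 2, 2020.
March has 31 days — 29 days to the end of March leaves 61.
April has 30 days (31 left).
31 days into May → May 31, 2020.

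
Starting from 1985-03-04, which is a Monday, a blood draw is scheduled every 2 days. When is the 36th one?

The 36th occurrence is 35 intervals after the first: 35 × 2 = 70 days after 1985-03-04.
March has 31 days — 27 days to the end of March leaves 43.
April has 30 days (13 left).
13 days into May → 1985-05-13.

1985-05-13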